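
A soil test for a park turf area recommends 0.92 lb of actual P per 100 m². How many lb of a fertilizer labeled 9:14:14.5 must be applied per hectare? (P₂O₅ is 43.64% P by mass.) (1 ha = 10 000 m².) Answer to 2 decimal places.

1505.83 lb of product per hectare

As P₂O₅: 0.92 / 0.4364 = 2.10816 lb per 100 m².
Product per 100 m² = 2.10816 / 14% = 15.0583 lb.
Convert to per hectare: 15.0583 × 100 = 1505.827 lb.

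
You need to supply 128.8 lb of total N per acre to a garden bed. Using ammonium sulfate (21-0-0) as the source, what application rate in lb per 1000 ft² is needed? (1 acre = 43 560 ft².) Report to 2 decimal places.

14.08 lb of product per thousand sq ft

Product per acre = 128.8 / 21% = 613.333 lb.
Convert to per 1000 ft²: 613.333 × 0.0229568 = 14.0802 lb.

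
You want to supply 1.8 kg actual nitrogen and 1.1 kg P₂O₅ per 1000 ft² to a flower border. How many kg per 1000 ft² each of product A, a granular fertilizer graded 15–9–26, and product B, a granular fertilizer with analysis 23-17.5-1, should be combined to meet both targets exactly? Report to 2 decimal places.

11.17 kg product A, 0.54 kg product B

Let a = kg of product A, b = kg of product B (per 1000 ft²).
N: 0.15·a + 0.23·b = 1.8
P₂O₅: 0.09·a + 0.175·b = 1.1
Eliminate a: (row1) − 0.15/0.09·(row2) → -0.0616667·b = -0.0333333, so b = 0.540541.
Back-substitute: a = (1.8 − 0.23·0.540541) / 0.15 = 11.1712.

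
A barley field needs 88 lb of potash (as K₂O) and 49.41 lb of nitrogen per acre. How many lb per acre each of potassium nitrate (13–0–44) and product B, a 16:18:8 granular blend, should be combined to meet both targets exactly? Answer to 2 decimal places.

With a, b = lb per acre of potassium nitrate and product B:
K₂O: 0.44·a + 0.08·b = 88
N: 0.13·a + 0.16·b = 49.41
Solving simultaneously: a = 168.787, b = 171.673.

168.79 lb potassium nitrate, 171.67 lb product B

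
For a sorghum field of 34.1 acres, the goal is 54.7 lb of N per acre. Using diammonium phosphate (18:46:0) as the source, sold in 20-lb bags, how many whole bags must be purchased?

Product per acre = 54.7 / 18% = 303.889 lb.
Total product = 303.889 × 34.1 = 10362.6 lb.
Bags = ⌈10362.6 / 20⌉ = 519.

519 bags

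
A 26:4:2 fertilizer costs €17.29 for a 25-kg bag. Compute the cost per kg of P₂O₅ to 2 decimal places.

€17.29 per kg P₂O₅

P₂O₅ in bag = 25 × 4% = 1 kg.
Cost per kg P₂O₅ = €17.29 / 1 = €17.2900.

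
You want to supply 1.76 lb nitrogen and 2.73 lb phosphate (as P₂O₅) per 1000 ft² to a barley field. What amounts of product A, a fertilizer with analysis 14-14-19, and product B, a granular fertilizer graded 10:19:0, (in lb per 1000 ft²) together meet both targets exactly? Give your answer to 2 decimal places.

Let a = lb of product A, b = lb of product B (per 1000 ft²).
N: 0.14·a + 0.1·b = 1.76
P₂O₅: 0.14·a + 0.19·b = 2.73
Eliminate b: (row1) − 0.1/0.19·(row2) → 0.0663158·a = 0.323158, so a = 4.87302.
Then b = (2.73 − 0.14·4.87302) / 0.19 = 10.7778.

4.87 lb product A, 10.78 lb product B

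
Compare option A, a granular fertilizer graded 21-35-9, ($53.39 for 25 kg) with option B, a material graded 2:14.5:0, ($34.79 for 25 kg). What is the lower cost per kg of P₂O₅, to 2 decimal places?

option A: P₂O₅ per bag = 25 × 35% = 8.75 kg; cost = 53.39 / 8.75 = $6.1017/kg P₂O₅.
option B: P₂O₅ per bag = 25 × 14.5% = 3.625 kg; cost = 34.79 / 3.625 = $9.5972/kg P₂O₅.
option A is cheaper.

$6.10 per kg P₂O₅ (option A)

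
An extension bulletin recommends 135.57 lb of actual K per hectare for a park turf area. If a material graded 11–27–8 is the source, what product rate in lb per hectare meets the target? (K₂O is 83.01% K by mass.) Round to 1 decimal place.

As K₂O: 135.57 / 0.8301 = 163.318 lb per hectare.
Product per hectare = 163.318 / 8% = 2041.47 lb.

2041.5 lb of product per hectare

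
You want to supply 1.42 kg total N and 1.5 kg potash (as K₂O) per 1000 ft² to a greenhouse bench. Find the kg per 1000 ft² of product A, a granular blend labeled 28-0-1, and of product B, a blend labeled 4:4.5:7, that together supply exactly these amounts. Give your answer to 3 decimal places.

Per-1000 ft² balance (a = product A, b = product B):
N: 0.28·a + 0.04·b = 1.42
K₂O: 0.01·a + 0.07·b = 1.5
Eliminate b: (row1) − 0.04/0.07·(row2) → 0.274286·a = 0.562857, so a = 2.05208.
Then b = (1.5 − 0.01·2.05208) / 0.07 = 21.1354.

2.052 kg product A, 21.135 kg product B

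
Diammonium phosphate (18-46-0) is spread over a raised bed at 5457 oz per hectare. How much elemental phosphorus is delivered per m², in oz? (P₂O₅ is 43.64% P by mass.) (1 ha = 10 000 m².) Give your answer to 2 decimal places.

P₂O₅ per hectare = 5457 × 46% = 2510.22 oz.
Elemental P = 2510.22 × 0.4364 = 1095.46 oz per hectare.
Convert to per m²: 1095.46 × 0.0001 = 0.109546 oz.

0.11 oz P per sq m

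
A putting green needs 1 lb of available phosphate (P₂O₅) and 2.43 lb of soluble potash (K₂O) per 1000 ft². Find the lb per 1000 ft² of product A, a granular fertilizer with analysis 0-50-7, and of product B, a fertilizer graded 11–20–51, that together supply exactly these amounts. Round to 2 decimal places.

Per-1000 ft² balance (a = product A, b = product B):
P₂O₅: 0.5·a + 0.2·b = 1
K₂O: 0.07·a + 0.51·b = 2.43
Eliminate b: (row1) − 0.2/0.51·(row2) → 0.472549·a = 0.0470588, so a = 0.0995851.
Then b = (2.43 − 0.07·0.0995851) / 0.51 = 4.75104.

0.10 lb product A, 4.75 lb product B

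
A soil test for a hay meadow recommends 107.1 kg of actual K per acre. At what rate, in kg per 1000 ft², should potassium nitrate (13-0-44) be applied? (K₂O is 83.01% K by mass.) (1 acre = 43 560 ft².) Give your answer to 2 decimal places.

6.73 kg of product per thousand sq ft

As K₂O: 107.1 / 0.8301 = 129.021 kg per acre.
Product per acre = 129.021 / 44% = 293.229 kg.
Convert to per 1000 ft²: 293.229 × 0.0229568 = 6.7316 kg.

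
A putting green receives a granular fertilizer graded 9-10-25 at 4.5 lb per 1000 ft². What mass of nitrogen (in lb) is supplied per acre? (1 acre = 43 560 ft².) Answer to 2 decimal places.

17.64 lb N per acre

nitrogen per 1000 ft² = 4.5 × 9% = 0.405 lb.
Convert to per acre: 0.405 × 43.56 = 17.6418 lb.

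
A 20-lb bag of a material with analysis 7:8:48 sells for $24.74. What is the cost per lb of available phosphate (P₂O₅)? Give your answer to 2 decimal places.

P₂O₅ in bag = 20 × 8% = 1.6 lb.
Cost per lb P₂O₅ = $24.74 / 1.6 = $15.4625.

$15.46 per lb P₂O₅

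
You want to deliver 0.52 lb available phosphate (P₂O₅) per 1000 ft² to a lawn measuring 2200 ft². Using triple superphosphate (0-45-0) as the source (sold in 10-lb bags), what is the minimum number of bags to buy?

Product per 1000 ft² = 0.52 / 45% = 1.15556 lb.
Total product = 1.15556 × 2200 / 1000 = 2.54222 lb.
Bags = ⌈2.54222 / 10⌉ = 1.

1 bags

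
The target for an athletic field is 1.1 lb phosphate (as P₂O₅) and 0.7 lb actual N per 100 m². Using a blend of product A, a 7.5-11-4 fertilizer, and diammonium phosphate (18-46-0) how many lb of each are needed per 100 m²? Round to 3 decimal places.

With a, b = lb per 100 m² of product A and diammonium phosphate:
P₂O₅: 0.11·a + 0.46·b = 1.1
N: 0.075·a + 0.18·b = 0.7
From row1: a = (1.1 − 0.46·b) / 0.11.
Into row2: 0.075·(1.1 − 0.46·b)/0.11 + 0.18·b = 0.7 → b = 0.37415, a = 8.43537.

8.435 lb product A, 0.374 lb diammonium phosphate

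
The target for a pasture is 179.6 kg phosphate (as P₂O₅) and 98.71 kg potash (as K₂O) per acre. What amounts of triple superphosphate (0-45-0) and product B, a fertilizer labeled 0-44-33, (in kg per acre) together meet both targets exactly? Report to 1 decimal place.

106.6 kg triple superphosphate, 299.1 kg product B

Let a = kg of triple superphosphate, b = kg of product B (per acre).
P₂O₅: 0.45·a + 0.44·b = 179.6
K₂O: 0·a + 0.33·b = 98.71
Solving simultaneously: a = 106.637, b = 299.121.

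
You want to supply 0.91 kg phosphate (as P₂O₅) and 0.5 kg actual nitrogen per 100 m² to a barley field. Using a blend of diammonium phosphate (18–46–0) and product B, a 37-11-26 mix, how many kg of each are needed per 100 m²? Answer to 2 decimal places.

1.87 kg diammonium phosphate, 0.44 kg product B

Per-100 m² balance (a = diammonium phosphate, b = product B):
P₂O₅: 0.46·a + 0.11·b = 0.91
N: 0.18·a + 0.37·b = 0.5
Solving simultaneously: a = 1.87301, b = 0.44016.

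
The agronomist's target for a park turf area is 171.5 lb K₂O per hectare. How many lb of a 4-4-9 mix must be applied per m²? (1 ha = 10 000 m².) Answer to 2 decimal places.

0.19 lb of product per sq m

Product per hectare = 171.5 / 9% = 1905.56 lb.
Convert to per m²: 1905.56 × 0.0001 = 0.190556 lb.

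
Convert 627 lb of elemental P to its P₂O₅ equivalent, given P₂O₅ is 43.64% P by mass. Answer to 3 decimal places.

1436.755 lb P₂O₅

P₂O₅ = 627 / 0.4364 = 1436.7553 lb.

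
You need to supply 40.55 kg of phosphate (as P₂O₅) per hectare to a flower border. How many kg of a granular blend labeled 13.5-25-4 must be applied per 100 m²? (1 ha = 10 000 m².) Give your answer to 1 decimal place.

1.6 kg of product per hundred sq m

Product per hectare = 40.55 / 25% = 162.2 kg.
Convert to per 100 m²: 162.2 × 0.01 = 1.622 kg.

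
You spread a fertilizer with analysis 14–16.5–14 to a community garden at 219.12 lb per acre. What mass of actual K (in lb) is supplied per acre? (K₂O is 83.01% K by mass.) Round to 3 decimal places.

K₂O per acre = 219.12 × 14% = 30.6768 lb.
Elemental K = 30.6768 × 0.8301 = 25.4648 lb per acre.

25.465 lb K per acre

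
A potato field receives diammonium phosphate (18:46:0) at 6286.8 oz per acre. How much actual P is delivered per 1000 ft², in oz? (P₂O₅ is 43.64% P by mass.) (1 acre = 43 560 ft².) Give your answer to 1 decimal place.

P₂O₅ per acre = 6286.8 × 46% = 2891.93 oz.
Elemental P = 2891.93 × 0.4364 = 1262.04 oz per acre.
Convert to per 1000 ft²: 1262.04 × 0.0229568 = 28.9724 oz.

29.0 oz P per thousand sq ft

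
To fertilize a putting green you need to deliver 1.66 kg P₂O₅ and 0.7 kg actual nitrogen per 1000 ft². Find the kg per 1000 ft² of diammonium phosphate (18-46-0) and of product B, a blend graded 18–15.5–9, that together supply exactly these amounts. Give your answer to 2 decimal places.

Per-1000 ft² balance (a = diammonium phosphate, b = product B):
P₂O₅: 0.46·a + 0.155·b = 1.66
N: 0.18·a + 0.18·b = 0.7
From row1: a = (1.66 − 0.155·b) / 0.46.
Into row2: 0.18·(1.66 − 0.155·b)/0.46 + 0.18·b = 0.7 → b = 0.422587, a = 3.4663.

3.47 kg diammonium phosphate, 0.42 kg product B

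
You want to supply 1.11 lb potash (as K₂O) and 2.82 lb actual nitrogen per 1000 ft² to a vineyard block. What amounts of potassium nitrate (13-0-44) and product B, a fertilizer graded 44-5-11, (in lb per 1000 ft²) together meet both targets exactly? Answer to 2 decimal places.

0.99 lb potassium nitrate, 6.12 lb product B

Per-1000 ft² balance (a = potassium nitrate, b = product B):
K₂O: 0.44·a + 0.11·b = 1.11
N: 0.13·a + 0.44·b = 2.82
Solving simultaneously: a = 0.993865, b = 6.11545.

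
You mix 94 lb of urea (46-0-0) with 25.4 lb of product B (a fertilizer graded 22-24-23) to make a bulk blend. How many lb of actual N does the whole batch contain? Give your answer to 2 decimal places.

48.83 lb N

N mass = 46%×94 + 22%×25.4 = 48.828 lb.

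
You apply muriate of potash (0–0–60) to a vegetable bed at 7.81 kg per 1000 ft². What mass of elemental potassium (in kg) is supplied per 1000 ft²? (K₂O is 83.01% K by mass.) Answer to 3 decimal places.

K₂O per 1000 ft² = 7.81 × 60% = 4.686 kg.
Elemental K = 4.686 × 0.8301 = 3.88985 kg per 1000 ft².

3.890 kg K per thousand sq ft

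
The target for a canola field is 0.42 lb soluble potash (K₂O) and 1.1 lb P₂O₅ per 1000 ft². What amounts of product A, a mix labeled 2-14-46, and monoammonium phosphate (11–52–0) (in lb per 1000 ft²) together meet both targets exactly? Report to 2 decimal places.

Let a = lb of product A, b = lb of monoammonium phosphate (per 1000 ft²).
K₂O: 0.46·a + 0·b = 0.42
P₂O₅: 0.14·a + 0.52·b = 1.1
Solving simultaneously: a = 0.913043, b = 1.86957.

0.91 lb product A, 1.87 lb monoammonium phosphate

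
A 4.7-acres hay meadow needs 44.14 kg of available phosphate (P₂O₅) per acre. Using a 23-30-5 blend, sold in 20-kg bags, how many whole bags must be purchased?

35 bags

Product per acre = 44.14 / 30% = 147.133 kg.
Total product = 147.133 × 4.7 = 691.527 kg.
Bags = ⌈691.527 / 20⌉ = 35.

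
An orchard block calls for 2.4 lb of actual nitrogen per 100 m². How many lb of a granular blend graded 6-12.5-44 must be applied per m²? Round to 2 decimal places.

Product per 100 m² = 2.4 / 6% = 40 lb.
Convert to per m²: 40 × 0.01 = 0.4 lb.

0.40 lb of product per sq m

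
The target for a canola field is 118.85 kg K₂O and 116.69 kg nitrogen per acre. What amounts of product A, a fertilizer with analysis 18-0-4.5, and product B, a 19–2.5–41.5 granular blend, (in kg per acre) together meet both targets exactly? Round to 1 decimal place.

Per-acre balance (a = product A, b = product B):
K₂O: 0.045·a + 0.415·b = 118.85
N: 0.18·a + 0.19·b = 116.69
From row1: a = (118.85 − 0.415·b) / 0.045.
Into row2: 0.18·(118.85 − 0.415·b)/0.045 + 0.19·b = 116.69 → b = 244.02, a = 390.701.

390.7 kg product A, 244.0 kg product B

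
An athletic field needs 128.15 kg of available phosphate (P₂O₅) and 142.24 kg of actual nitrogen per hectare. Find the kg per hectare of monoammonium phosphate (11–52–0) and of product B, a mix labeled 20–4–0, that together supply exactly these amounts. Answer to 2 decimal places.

Let a = kg of monoammonium phosphate, b = kg of product B (per hectare).
P₂O₅: 0.52·a + 0.04·b = 128.15
N: 0.11·a + 0.2·b = 142.24
From row1: a = (128.15 − 0.04·b) / 0.52.
Into row2: 0.11·(128.15 − 0.04·b)/0.52 + 0.2·b = 142.24 → b = 601.087, a = 200.2048.

200.20 kg monoammonium phosphate, 601.09 kg product B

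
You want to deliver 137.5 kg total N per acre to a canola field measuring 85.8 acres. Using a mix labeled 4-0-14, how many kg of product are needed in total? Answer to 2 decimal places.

294937.50 kg

Product per acre = 137.5 / 4% = 3437.5 kg.
Total product = 3437.5 × 85.8 = 294937.5 kg.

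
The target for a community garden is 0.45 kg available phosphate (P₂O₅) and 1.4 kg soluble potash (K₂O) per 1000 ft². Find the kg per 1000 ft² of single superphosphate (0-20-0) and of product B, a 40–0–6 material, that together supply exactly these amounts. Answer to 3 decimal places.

With a, b = kg per 1000 ft² of single superphosphate and product B:
P₂O₅: 0.2·a + 0·b = 0.45
K₂O: 0·a + 0.06·b = 1.4
Solving simultaneously: a = 2.25, b = 23.3333.

2.250 kg single superphosphate, 23.333 kg product B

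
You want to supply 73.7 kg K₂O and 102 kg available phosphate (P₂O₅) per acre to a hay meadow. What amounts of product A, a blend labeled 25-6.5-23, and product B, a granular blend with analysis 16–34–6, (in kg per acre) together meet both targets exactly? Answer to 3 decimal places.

With a, b = kg per acre of product A and product B:
K₂O: 0.23·a + 0.06·b = 73.7
P₂O₅: 0.065·a + 0.34·b = 102
Solving simultaneously: a = 254.8856, b = 251.2719.

254.886 kg product A, 251.272 kg product B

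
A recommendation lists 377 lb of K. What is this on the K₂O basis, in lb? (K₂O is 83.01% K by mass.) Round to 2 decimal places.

K₂O = 377 / 0.8301 = 454.162 lb.

454.16 lb K₂O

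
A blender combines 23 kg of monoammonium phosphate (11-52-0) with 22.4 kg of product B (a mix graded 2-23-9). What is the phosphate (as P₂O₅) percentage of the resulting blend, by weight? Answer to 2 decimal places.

Total mass = 23 + 22.4 = 45.4 kg.
P₂O₅ mass = 52%×23 + 23%×22.4 = 17.112 kg.
% P₂O₅ = 17.112 / 45.4 = 37.6916%.

37.69% P₂O₅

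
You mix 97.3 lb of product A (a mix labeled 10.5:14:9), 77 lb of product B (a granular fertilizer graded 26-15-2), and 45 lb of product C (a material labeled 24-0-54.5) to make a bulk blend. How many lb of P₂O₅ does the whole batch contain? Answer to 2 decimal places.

P₂O₅ mass = 14%×97.3 + 15%×77 + 0%×45 = 25.172 lb.

25.17 lb P₂O₅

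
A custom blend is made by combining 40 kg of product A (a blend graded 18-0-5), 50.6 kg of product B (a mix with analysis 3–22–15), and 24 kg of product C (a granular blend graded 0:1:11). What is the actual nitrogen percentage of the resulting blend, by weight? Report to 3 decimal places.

7.607% N

Total mass = 40 + 50.6 + 24 = 114.6 kg.
N mass = 18%×40 + 3%×50.6 + 0%×24 = 8.718 kg.
% N = 8.718 / 114.6 = 7.60733%.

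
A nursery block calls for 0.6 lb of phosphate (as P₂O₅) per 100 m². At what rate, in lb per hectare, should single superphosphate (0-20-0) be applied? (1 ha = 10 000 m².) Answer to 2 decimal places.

300.00 lb of product per hectare

Product per 100 m² = 0.6 / 20% = 3 lb.
Convert to per hectare: 3 × 100 = 300 lb.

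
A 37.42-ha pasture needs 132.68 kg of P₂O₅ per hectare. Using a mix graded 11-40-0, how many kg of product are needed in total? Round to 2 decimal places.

12412.21 kg

Product per hectare = 132.68 / 40% = 331.7 kg.
Total product = 331.7 × 37.42 = 12412.214 kg.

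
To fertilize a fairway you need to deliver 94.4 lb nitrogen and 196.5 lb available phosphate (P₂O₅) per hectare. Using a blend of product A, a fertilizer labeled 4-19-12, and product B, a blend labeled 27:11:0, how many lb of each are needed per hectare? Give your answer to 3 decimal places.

909.829 lb product A, 214.840 lb product B

Per-hectare balance (a = product A, b = product B):
N: 0.04·a + 0.27·b = 94.4
P₂O₅: 0.19·a + 0.11·b = 196.5
Eliminate b: (row1) − 0.27/0.11·(row2) → -0.426364·a = -387.918, so a = 909.8294.
Then b = (196.5 − 0.19·909.8294) / 0.11 = 214.8401.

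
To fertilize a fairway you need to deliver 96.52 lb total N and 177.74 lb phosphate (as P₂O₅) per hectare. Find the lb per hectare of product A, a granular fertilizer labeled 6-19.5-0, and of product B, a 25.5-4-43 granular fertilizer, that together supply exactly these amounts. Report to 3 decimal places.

876.131 lb product A, 172.361 lb product B

Let a = lb of product A, b = lb of product B (per hectare).
N: 0.06·a + 0.255·b = 96.52
P₂O₅: 0.195·a + 0.04·b = 177.74
Solving simultaneously: a = 876.13101, b = 172.3613.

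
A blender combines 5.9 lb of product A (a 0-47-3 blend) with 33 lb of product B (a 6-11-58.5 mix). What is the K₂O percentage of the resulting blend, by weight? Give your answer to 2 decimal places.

50.08% K₂O

Total mass = 5.9 + 33 = 38.9 lb.
K₂O mass = 3%×5.9 + 58.5%×33 = 19.482 lb.
% K₂O = 19.482 / 38.9 = 50.0823%.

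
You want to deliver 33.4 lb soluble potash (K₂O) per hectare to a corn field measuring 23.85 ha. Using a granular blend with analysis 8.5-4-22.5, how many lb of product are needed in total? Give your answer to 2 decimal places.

Product per hectare = 33.4 / 22.5% = 148.444 lb.
Total product = 148.444 × 23.85 = 3540.4 lb.

3540.40 lb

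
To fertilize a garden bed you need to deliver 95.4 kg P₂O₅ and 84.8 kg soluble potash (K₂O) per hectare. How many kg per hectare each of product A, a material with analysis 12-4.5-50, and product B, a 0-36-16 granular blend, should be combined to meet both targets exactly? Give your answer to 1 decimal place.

With a, b = kg per hectare of product A and product B:
P₂O₅: 0.045·a + 0.36·b = 95.4
K₂O: 0.5·a + 0.16·b = 84.8
Eliminate a: (row1) − 0.045/0.5·(row2) → 0.3456·b = 87.768, so b = 253.958.
Back-substitute: a = (95.4 − 0.36·253.958) / 0.045 = 88.3333.

88.3 kg product A, 254.0 kg product B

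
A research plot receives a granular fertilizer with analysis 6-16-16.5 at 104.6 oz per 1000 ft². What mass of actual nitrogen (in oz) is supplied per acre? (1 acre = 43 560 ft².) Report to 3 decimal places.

nitrogen per 1000 ft² = 104.6 × 6% = 6.276 oz.
Convert to per acre: 6.276 × 43.56 = 273.3826 oz.

273.383 oz N per acre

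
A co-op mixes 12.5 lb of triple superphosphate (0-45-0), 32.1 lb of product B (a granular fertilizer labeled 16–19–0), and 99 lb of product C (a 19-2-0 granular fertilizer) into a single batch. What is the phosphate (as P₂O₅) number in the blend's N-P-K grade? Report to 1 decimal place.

9.5% P₂O₅

Total mass = 12.5 + 32.1 + 99 = 143.6 lb.
P₂O₅ mass = 45%×12.5 + 19%×32.1 + 2%×99 = 13.704 lb.
% P₂O₅ = 13.704 / 143.6 = 9.54318%.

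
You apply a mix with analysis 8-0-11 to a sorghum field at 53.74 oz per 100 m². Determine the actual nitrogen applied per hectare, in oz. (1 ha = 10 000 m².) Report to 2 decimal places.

429.92 oz N per hectare

nitrogen per 100 m² = 53.74 × 8% = 4.2992 oz.
Convert to per hectare: 4.2992 × 100 = 429.92 oz.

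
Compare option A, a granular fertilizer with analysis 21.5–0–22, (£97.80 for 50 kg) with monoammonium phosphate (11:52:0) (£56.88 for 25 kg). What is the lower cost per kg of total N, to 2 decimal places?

£9.10 per kg N (option A)

option A: N per bag = 50 × 21.5% = 10.75 kg; cost = 97.80 / 10.75 = £9.0977/kg N.
monoammonium phosphate: N per bag = 25 × 11% = 2.75 kg; cost = 56.88 / 2.75 = £20.6836/kg N.
option A is cheaper.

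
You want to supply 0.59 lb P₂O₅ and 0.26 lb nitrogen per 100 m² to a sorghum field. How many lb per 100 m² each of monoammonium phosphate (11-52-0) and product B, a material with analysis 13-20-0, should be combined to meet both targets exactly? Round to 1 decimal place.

0.5 lb monoammonium phosphate, 1.5 lb product B

With a, b = lb per 100 m² of monoammonium phosphate and product B:
P₂O₅: 0.52·a + 0.2·b = 0.59
N: 0.11·a + 0.13·b = 0.26
Eliminate b: (row1) − 0.2/0.13·(row2) → 0.350769·a = 0.19, so a = 0.541667.
Then b = (0.26 − 0.11·0.541667) / 0.13 = 1.54167.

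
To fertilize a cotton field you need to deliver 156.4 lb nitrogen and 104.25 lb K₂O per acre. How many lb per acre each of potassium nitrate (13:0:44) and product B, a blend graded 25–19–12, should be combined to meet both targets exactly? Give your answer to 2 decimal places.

77.27 lb potassium nitrate, 585.42 lb product B

With a, b = lb per acre of potassium nitrate and product B:
N: 0.13·a + 0.25·b = 156.4
K₂O: 0.44·a + 0.12·b = 104.25
Eliminate b: (row1) − 0.25/0.12·(row2) → -0.786667·a = -60.7875, so a = 77.2722.
Then b = (104.25 − 0.44·77.2722) / 0.12 = 585.418.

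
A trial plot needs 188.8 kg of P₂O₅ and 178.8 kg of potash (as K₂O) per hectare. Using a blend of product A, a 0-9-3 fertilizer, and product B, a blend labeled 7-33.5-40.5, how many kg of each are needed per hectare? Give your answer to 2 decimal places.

627.50 kg product A, 395.00 kg product B

Per-hectare balance (a = product A, b = product B):
P₂O₅: 0.09·a + 0.335·b = 188.8
K₂O: 0.03·a + 0.405·b = 178.8
Eliminate a: (row1) − 0.09/0.03·(row2) → -0.88·b = -347.6, so b = 395.
Back-substitute: a = (188.8 − 0.335·395) / 0.09 = 627.5.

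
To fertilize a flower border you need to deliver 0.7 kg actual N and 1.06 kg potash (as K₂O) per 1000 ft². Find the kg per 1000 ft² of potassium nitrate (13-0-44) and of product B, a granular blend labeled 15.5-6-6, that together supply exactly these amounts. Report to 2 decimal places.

With a, b = kg per 1000 ft² of potassium nitrate and product B:
N: 0.13·a + 0.155·b = 0.7
K₂O: 0.44·a + 0.06·b = 1.06
Eliminate b: (row1) − 0.155/0.06·(row2) → -1.00667·a = -2.03833, so a = 2.02483.
Then b = (1.06 − 0.44·2.02483) / 0.06 = 2.81788.

2.02 kg potassium nitrate, 2.82 kg product B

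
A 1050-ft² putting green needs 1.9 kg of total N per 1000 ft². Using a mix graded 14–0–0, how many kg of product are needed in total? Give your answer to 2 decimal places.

Product per 1000 ft² = 1.9 / 14% = 13.5714 kg.
Total product = 13.5714 × 1050 / 1000 = 14.25 kg.

14.25 kg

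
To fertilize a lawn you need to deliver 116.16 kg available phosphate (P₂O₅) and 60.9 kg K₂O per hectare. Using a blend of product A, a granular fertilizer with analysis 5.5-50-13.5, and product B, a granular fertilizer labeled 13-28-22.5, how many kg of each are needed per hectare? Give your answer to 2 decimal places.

121.61 kg product A, 197.70 kg product B

With a, b = kg per hectare of product A and product B:
P₂O₅: 0.5·a + 0.28·b = 116.16
K₂O: 0.135·a + 0.225·b = 60.9
Solving simultaneously: a = 121.606, b = 197.703.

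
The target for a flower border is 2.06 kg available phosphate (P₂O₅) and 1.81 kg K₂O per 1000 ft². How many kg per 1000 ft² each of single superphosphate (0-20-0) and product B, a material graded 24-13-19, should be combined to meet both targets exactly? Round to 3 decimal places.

With a, b = kg per 1000 ft² of single superphosphate and product B:
P₂O₅: 0.2·a + 0.13·b = 2.06
K₂O: 0·a + 0.19·b = 1.81
Solving simultaneously: a = 4.10789, b = 9.52632.

4.108 kg single superphosphate, 9.526 kg product B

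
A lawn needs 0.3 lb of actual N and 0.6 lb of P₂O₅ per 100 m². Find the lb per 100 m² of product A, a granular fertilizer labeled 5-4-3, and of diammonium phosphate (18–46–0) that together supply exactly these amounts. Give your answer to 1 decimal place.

1.9 lb product A, 1.1 lb diammonium phosphate

With a, b = lb per 100 m² of product A and diammonium phosphate:
N: 0.05·a + 0.18·b = 0.3
P₂O₅: 0.04·a + 0.46·b = 0.6
From row1: a = (0.3 − 0.18·b) / 0.05.
Into row2: 0.04·(0.3 − 0.18·b)/0.05 + 0.46·b = 0.6 → b = 1.13924, a = 1.89873.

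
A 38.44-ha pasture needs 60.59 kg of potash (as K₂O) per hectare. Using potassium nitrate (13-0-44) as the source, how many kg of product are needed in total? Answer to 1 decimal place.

5293.4 kg

Product per hectare = 60.59 / 44% = 137.705 kg.
Total product = 137.705 × 38.44 = 5293.36 kg.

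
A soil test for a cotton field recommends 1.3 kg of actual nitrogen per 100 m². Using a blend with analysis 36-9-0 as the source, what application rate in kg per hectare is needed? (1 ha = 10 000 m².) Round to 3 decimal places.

Product per 100 m² = 1.3 / 36% = 3.61111 kg.
Convert to per hectare: 3.61111 × 100 = 361.1111 kg.

361.111 kg of product per hectare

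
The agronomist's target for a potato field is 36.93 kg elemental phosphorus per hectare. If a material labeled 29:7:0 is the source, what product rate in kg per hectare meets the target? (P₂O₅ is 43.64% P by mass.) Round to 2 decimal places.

As P₂O₅: 36.93 / 0.4364 = 84.6242 kg per hectare.
Product per hectare = 84.6242 / 7% = 1208.917 kg.

1208.92 kg of product per hectare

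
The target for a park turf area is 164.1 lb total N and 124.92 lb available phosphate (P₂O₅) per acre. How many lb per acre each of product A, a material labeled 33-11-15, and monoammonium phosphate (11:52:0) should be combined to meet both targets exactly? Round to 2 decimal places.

With a, b = lb per acre of product A and monoammonium phosphate:
N: 0.33·a + 0.11·b = 164.1
P₂O₅: 0.11·a + 0.52·b = 124.92
Eliminate b: (row1) − 0.11/0.52·(row2) → 0.306731·a = 137.675, so a = 448.845.
Then b = (124.92 − 0.11·448.845) / 0.52 = 145.283.

448.85 lb product A, 145.28 lb monoammonium phosphate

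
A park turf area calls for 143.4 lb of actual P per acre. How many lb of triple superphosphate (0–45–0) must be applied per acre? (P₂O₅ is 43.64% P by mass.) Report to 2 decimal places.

730.22 lb of product per acre

As P₂O₅: 143.4 / 0.4364 = 328.598 lb per acre.
Product per acre = 328.598 / 45% = 730.217 lb.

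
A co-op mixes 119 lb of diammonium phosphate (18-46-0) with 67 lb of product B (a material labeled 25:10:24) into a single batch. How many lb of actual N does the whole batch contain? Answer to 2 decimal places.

38.17 lb N

N mass = 18%×119 + 25%×67 = 38.17 lb.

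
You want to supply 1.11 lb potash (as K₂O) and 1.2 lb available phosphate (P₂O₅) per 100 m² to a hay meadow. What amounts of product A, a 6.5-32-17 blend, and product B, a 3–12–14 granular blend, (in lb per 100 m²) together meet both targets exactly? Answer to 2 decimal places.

1.43 lb product A, 6.20 lb product B

Let a = lb of product A, b = lb of product B (per 100 m²).
K₂O: 0.17·a + 0.14·b = 1.11
P₂O₅: 0.32·a + 0.12·b = 1.2
Eliminate a: (row1) − 0.17/0.32·(row2) → 0.07625·b = 0.4725, so b = 6.19672.
Back-substitute: a = (1.11 − 0.14·6.19672) / 0.17 = 1.42623.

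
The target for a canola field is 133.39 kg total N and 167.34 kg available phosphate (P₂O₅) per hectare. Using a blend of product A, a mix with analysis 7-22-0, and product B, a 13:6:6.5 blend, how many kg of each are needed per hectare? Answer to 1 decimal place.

563.6 kg product A, 722.6 kg product B

Per-hectare balance (a = product A, b = product B):
N: 0.07·a + 0.13·b = 133.39
P₂O₅: 0.22·a + 0.06·b = 167.34
Solving simultaneously: a = 563.557, b = 722.623.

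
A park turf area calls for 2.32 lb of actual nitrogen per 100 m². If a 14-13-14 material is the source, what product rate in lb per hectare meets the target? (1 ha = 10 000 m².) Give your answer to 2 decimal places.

Product per 100 m² = 2.32 / 14% = 16.5714 lb.
Convert to per hectare: 16.5714 × 100 = 1657.143 lb.

1657.14 lb of product per hectare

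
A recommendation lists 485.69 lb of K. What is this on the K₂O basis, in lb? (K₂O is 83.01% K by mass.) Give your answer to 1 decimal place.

K₂O = 485.69 / 0.8301 = 585.098 lb.

585.1 lb K₂O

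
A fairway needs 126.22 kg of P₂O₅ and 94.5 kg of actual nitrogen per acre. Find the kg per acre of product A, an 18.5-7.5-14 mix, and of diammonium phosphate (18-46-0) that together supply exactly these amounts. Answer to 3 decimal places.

Per-acre balance (a = product A, b = diammonium phosphate):
P₂O₅: 0.075·a + 0.46·b = 126.22
N: 0.185·a + 0.18·b = 94.5
Solving simultaneously: a = 289.8101, b = 227.1397.

289.810 kg product A, 227.140 kg diammonium phosphate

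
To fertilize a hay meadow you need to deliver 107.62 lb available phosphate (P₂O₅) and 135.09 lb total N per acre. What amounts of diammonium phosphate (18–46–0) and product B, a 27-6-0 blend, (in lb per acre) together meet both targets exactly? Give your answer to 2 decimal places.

Let a = lb of diammonium phosphate, b = lb of product B (per acre).
P₂O₅: 0.46·a + 0.06·b = 107.62
N: 0.18·a + 0.27·b = 135.09
Solving simultaneously: a = 184.762, b = 377.159.

184.76 lb diammonium phosphate, 377.16 lb product B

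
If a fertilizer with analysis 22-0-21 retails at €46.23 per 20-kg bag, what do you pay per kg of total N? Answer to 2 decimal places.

N in bag = 20 × 22% = 4.4 kg.
Cost per kg N = €46.23 / 4.4 = €10.5068.

€10.51 per kg N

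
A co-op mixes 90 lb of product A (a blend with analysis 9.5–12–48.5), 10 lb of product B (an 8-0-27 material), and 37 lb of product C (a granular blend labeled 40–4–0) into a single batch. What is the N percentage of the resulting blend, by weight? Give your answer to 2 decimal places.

17.63% N

Total mass = 90 + 10 + 37 = 137 lb.
N mass = 9.5%×90 + 8%×10 + 40%×37 = 24.15 lb.
% N = 24.15 / 137 = 17.6277%.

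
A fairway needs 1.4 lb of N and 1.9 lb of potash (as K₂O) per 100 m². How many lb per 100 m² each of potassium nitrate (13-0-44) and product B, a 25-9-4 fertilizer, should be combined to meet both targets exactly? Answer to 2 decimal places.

Let a = lb of potassium nitrate, b = lb of product B (per 100 m²).
N: 0.13·a + 0.25·b = 1.4
K₂O: 0.44·a + 0.04·b = 1.9
Eliminate b: (row1) − 0.25/0.04·(row2) → -2.62·a = -10.475, so a = 3.99809.
Then b = (1.9 − 0.44·3.99809) / 0.04 = 3.52099.

4.00 lb potassium nitrate, 3.52 lb product B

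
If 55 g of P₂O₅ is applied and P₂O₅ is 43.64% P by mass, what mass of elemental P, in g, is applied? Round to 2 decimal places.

24.00 g P

P = 55 × 0.4364 = 24.002 g.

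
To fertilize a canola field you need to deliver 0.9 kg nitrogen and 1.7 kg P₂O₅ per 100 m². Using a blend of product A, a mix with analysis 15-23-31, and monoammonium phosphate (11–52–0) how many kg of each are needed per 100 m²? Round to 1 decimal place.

5.3 kg product A, 0.9 kg monoammonium phosphate

With a, b = kg per 100 m² of product A and monoammonium phosphate:
N: 0.15·a + 0.11·b = 0.9
P₂O₅: 0.23·a + 0.52·b = 1.7
Solving simultaneously: a = 5.33207, b = 0.910816.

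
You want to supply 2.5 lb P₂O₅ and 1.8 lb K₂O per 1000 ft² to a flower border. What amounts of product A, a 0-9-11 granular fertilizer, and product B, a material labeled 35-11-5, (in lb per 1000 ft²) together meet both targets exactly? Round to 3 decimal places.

With a, b = lb per 1000 ft² of product A and product B:
P₂O₅: 0.09·a + 0.11·b = 2.5
K₂O: 0.11·a + 0.05·b = 1.8
Eliminate b: (row1) − 0.11/0.05·(row2) → -0.152·a = -1.46, so a = 9.60526.
Then b = (1.8 − 0.11·9.60526) / 0.05 = 14.8684.

9.605 lb product A, 14.868 lb product B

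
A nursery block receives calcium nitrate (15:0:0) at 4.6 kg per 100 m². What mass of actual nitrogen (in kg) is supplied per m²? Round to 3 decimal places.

0.007 kg N per sq m

nitrogen per 100 m² = 4.6 × 15% = 0.69 kg.
Convert to per m²: 0.69 × 0.01 = 0.0069 kg.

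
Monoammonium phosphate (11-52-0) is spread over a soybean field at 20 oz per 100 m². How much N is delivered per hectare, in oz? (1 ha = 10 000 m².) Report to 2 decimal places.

nitrogen per 100 m² = 20 × 11% = 2.2 oz.
Convert to per hectare: 2.2 × 100 = 220 oz.

220.00 oz N per hectare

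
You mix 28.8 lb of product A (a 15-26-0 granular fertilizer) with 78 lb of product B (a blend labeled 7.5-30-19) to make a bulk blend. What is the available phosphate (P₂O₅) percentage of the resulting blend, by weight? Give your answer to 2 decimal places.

Total mass = 28.8 + 78 = 106.8 lb.
P₂O₅ mass = 26%×28.8 + 30%×78 = 30.888 lb.
% P₂O₅ = 30.888 / 106.8 = 28.9213%.

28.92% P₂O₅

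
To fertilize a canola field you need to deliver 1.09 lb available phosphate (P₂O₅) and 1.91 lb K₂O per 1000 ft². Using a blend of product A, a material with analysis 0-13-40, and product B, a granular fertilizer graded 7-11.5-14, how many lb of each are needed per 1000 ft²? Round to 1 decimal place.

2.4 lb product A, 6.8 lb product B

With a, b = lb per 1000 ft² of product A and product B:
P₂O₅: 0.13·a + 0.115·b = 1.09
K₂O: 0.4·a + 0.14·b = 1.91
Solving simultaneously: a = 2.41187, b = 6.7518.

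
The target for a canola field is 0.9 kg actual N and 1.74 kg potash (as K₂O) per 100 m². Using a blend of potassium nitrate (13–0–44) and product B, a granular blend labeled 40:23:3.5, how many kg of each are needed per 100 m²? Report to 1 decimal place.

Per-100 m² balance (a = potassium nitrate, b = product B):
N: 0.13·a + 0.4·b = 0.9
K₂O: 0.44·a + 0.035·b = 1.74
Eliminate a: (row1) − 0.13/0.44·(row2) → 0.389659·b = 0.385909, so b = 0.990376.
Back-substitute: a = (0.9 − 0.4·0.990376) / 0.13 = 3.87577.

3.9 kg potassium nitrate, 1.0 kg product B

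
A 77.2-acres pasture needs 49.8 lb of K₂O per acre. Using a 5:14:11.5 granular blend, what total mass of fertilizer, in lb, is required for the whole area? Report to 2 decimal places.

33430.96 lb

Product per acre = 49.8 / 11.5% = 433.043 lb.
Total product = 433.043 × 77.2 = 33430.957 lb.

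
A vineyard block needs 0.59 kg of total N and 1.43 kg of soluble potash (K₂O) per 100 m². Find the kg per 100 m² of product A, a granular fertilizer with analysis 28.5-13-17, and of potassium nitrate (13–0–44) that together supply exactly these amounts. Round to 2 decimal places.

0.71 kg product A, 2.97 kg potassium nitrate

Let a = kg of product A, b = kg of potassium nitrate (per 100 m²).
N: 0.285·a + 0.13·b = 0.59
K₂O: 0.17·a + 0.44·b = 1.43
From row1: a = (0.59 − 0.13·b) / 0.285.
Into row2: 0.17·(0.59 − 0.13·b)/0.285 + 0.44·b = 1.43 → b = 2.97435, a = 0.713456.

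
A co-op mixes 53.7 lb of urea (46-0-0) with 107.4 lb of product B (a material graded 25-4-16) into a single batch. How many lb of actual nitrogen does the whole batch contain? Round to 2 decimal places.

N mass = 46%×53.7 + 25%×107.4 = 51.552 lb.

51.55 lb N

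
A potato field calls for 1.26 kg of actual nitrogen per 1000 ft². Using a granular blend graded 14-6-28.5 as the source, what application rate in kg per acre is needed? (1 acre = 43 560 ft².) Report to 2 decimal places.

392.04 kg of product per acre

Product per 1000 ft² = 1.26 / 14% = 9 kg.
Convert to per acre: 9 × 43.56 = 392.04 kg.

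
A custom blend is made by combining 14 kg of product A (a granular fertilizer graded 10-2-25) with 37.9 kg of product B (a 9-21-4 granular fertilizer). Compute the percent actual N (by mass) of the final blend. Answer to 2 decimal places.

9.27% N

Total mass = 14 + 37.9 = 51.9 kg.
N mass = 10%×14 + 9%×37.9 = 4.811 kg.
% N = 4.811 / 51.9 = 9.26975%.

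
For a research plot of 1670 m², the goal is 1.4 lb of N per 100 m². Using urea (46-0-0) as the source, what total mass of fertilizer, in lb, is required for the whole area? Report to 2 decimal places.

Product per 100 m² = 1.4 / 46% = 3.04348 lb.
Total product = 3.04348 × 1670 / 100 = 50.8261 lb.

50.83 lb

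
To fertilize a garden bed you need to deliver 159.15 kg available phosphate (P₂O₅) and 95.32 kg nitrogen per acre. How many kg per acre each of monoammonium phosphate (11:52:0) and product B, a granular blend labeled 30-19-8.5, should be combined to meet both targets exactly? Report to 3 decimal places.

Let a = kg of monoammonium phosphate, b = kg of product B (per acre).
P₂O₅: 0.52·a + 0.19·b = 159.15
N: 0.11·a + 0.3·b = 95.32
From row1: a = (159.15 − 0.19·b) / 0.52.
Into row2: 0.11·(159.15 − 0.19·b)/0.52 + 0.3·b = 95.32 → b = 237.30496, a = 219.3501.

219.350 kg monoammonium phosphate, 237.305 kg product B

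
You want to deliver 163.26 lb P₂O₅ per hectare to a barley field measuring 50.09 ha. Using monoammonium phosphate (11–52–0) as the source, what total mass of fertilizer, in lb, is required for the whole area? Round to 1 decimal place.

15726.3 lb

Product per hectare = 163.26 / 52% = 313.962 lb.
Total product = 313.962 × 50.09 = 15726.33 lb.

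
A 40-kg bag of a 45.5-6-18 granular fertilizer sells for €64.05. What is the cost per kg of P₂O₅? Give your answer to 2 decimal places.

P₂O₅ in bag = 40 × 6% = 2.4 kg.
Cost per kg P₂O₅ = €64.05 / 2.4 = €26.6875.

€26.69 per kg P₂O₅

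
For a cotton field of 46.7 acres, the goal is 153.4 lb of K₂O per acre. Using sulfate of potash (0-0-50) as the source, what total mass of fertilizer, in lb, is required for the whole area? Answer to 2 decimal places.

14327.56 lb

Product per acre = 153.4 / 50% = 306.8 lb.
Total product = 306.8 × 46.7 = 14327.56 lb.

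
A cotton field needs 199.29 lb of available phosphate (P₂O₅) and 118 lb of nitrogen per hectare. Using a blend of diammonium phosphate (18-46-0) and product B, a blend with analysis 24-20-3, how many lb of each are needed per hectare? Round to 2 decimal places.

Let a = lb of diammonium phosphate, b = lb of product B (per hectare).
P₂O₅: 0.46·a + 0.2·b = 199.29
N: 0.18·a + 0.24·b = 118
From row1: a = (199.29 − 0.2·b) / 0.46.
Into row2: 0.18·(199.29 − 0.2·b)/0.46 + 0.24·b = 118 → b = 247.417, a = 325.667.

325.67 lb diammonium phosphate, 247.42 lb product B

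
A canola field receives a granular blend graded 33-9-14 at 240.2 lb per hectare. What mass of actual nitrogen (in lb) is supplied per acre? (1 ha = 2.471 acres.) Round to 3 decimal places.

nitrogen per hectare = 240.2 × 33% = 79.266 lb.
Convert to per acre: 79.266 × 0.404694 = 32.0785 lb.

32.079 lb N per acre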